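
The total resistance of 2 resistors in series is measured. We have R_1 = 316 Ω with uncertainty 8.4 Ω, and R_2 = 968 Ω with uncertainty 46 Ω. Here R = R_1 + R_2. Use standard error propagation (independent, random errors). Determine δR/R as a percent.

Absolute uncertainties add in quadrature for a linear combination:
  (δR_1)² = 70.6;  (δR_2)² = 2120
δR = √(2190) = 46.8 Ω
R = 1280 Ω, so δR/R = 46.8/1280 = 0.0364.

3.64%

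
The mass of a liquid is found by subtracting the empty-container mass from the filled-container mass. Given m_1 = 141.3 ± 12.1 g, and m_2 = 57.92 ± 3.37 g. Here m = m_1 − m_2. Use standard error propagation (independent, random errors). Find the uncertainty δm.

12.6 g

m is a linear combination, so absolute uncertainties add in quadrature:
  (δm_1)² = 146;  (δm_2)² = 11.4
δm = √(158) = 12.6 g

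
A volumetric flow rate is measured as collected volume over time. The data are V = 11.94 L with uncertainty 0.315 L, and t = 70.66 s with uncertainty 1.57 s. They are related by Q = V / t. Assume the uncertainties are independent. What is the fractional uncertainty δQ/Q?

0.0345

Relative error in a monomial: (δQ/Q)² = Σ (nᵢ · δxᵢ/xᵢ)².
  (1·δV/V)² = (1×0.0264)² = 0.000696;  (-1·δt/t)² = (-1×0.0222)² = 0.000494
δQ/Q = √(0.00119) = 0.0345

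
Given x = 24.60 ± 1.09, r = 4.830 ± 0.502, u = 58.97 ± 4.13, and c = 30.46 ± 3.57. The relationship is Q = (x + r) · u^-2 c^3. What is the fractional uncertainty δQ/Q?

Let w = x + r = 29.43. δw = √(δx² + δr²) = √(1.19 + 0.252) = 1.20, so δw/w = 0.0408.
Q is then a monomial in w, u, c:
δQ/Q = √((δw/w)² + (-2·δu/u)² + (3·δc/c)²) = √(0.00166 + 0.0196 + 0.124) = 0.381

0.381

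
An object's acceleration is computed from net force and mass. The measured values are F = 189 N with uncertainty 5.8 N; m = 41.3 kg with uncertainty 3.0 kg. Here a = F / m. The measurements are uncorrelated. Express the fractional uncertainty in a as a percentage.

Products/powers → add relative errors in quadrature, weighted by exponent:
  (1·δF/F)² = (1×0.0307)² = 0.000942;  (-1·δm/m)² = (-1×0.0726)² = 0.00528
δa/a = √(0.00622) = 0.0789

7.89%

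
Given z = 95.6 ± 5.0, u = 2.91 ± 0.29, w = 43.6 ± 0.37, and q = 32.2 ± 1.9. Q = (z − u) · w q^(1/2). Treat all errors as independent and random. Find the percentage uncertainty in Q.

6.21%

Let h = z − u = 92.7. δh = √(δz² + δu²) = √(25.0 + 0.0841) = 5.01, so δh/h = 0.0540.
Q is then a monomial in h, w, q:
δQ/Q = √((δh/h)² + (1·δw/w)² + (½·δq/q)²) = √(0.00292 + 7.2e-05 + 0.000870) = 0.0621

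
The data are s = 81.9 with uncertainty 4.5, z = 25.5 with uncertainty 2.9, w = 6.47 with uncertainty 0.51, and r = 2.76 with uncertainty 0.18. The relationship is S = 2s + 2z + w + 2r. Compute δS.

Absolute uncertainties add in quadrature for a linear combination:
  (2·δs)² = 81.0;  (2·δz)² = 33.6;  (δw)² = 0.260;  (2·δr)² = 0.130
δS = √(115) = 10.7

10.7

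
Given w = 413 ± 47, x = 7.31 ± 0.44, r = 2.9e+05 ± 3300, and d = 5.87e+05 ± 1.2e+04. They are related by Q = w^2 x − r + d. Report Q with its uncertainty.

(1.54 ± 0.294) × 10^6

Let p = w^2·x = 1.25e+06. δp/p = √((2·δw/w)² + (1·δx/x)²) = √(0.0518 + 0.00362) = 0.235, so δp = 2.94e+05.
Q = p − r + d: δQ = √(δp² + δr² + δd²) = √(8.62e+10 + 1.09e+07 + 1.44e+08) = 2.94e+05
Q = 1.54e+06.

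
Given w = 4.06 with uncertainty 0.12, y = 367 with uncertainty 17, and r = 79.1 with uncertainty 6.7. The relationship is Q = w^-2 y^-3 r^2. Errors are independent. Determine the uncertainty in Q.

Since Q is a product/quotient, work with relative uncertainties:
  (-2·δw/w)² = (-2×0.0296)² = 0.00349;  (-3·δy/y)² = (-3×0.0463)² = 0.0193;  (2·δr/r)² = (2×0.0847)² = 0.0287
δQ/Q = √(0.0515) = 0.227
Q = 7.68e-06, so δQ = 0.227 × 7.68e-06 = 1.74e-06.

1.74e-06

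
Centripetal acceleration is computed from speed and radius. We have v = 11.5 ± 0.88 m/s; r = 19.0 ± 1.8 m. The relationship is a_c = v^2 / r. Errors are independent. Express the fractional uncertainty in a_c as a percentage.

Since a_c is a product/quotient, work with relative uncertainties:
  (2·δv/v)² = (2×0.0765)² = 0.0234;  (-1·δr/r)² = (-1×0.0947)² = 0.00898
δa_c/a_c = √(0.0324) = 0.180

18.0%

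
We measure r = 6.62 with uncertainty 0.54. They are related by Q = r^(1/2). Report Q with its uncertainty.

Each factor contributes (exponent × relative error)² to (δQ/Q)²:
  (½·δr/r)² = (0.5×0.0816)² = 0.00166
δQ/Q = √(0.00166) = 0.0408
Q = 2.57, so δQ = 0.0408 × 2.57 = 0.105.

2.57 ± 0.105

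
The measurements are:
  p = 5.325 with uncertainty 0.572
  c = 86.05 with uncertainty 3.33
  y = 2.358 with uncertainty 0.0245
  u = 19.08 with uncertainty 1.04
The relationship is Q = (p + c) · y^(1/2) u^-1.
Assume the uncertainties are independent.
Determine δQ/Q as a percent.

6.61%

Let w = p + c = 91.38. δw = √(δp² + δc²) = √(0.327 + 11.1) = 3.38, so δw/w = 0.0370.
Q is then a monomial in w, y, u:
δQ/Q = √((δw/w)² + (½·δy/y)² + (-1·δu/u)²) = √(0.00137 + 2.7e-05 + 0.00297) = 0.0661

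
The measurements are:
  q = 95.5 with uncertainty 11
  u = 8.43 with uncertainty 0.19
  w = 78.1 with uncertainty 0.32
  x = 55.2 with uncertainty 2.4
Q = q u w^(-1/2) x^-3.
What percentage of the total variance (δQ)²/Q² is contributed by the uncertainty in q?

43.1%

(δQ/Q)² = (1·δq/q)² + (1·δu/u)² + (−½·δw/w)² + (-3·δx/x)²
  q term: (1×0.115)² = 0.0133
  u term: (1×0.0225)² = 0.000508
  w term: (-0.5×0.00410)² = 4.2e-06
  x term: (-3×0.0435)² = 0.0170
Total = 0.0308. Share from q = 0.0133/0.0308 = 0.431.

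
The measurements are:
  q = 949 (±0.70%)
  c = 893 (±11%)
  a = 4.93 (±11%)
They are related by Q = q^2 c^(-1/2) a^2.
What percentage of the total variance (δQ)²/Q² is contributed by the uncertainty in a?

93.8%

(δQ/Q)² = (2·δq/q)² + (−½·δc/c)² + (2·δa/a)²
  q term: (2×0.00700)² = 0.000196
  c term: (-0.5×0.110)² = 0.00302
  a term: (2×0.110)² = 0.0484
Total = 0.0516. Share from a = 0.0484/0.0516 = 0.938.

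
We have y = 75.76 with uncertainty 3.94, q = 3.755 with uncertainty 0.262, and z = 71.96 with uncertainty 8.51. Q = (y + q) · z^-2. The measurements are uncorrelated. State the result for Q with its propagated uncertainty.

Let u = y + q = 79.52. δu = √(δy² + δq²) = √(15.5 + 0.0686) = 3.95, so δu/u = 0.0497.
Q is then a monomial in u, z:
δQ/Q = √((δu/u)² + (-2·δz/z)²) = √(0.00247 + 0.0559) = 0.242
Q = 0.01536, so δQ = 0.242 × 0.01536 = 0.00371.

0.01536 ± 0.00371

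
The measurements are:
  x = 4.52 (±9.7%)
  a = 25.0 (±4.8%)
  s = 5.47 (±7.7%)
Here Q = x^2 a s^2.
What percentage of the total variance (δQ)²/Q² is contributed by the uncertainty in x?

(δQ/Q)² = (2·δx/x)² + (1·δa/a)² + (2·δs/s)²
  x term: (2×0.0970)² = 0.0376
  a term: (1×0.0480)² = 0.00230
  s term: (2×0.0770)² = 0.0237
Total = 0.0637. Share from x = 0.0376/0.0637 = 0.591.

59.1%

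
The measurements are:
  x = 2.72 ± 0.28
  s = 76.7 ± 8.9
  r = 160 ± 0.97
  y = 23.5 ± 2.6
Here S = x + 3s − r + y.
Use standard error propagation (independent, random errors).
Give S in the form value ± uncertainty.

S is a linear combination, so absolute uncertainties add in quadrature:
  (δx)² = 0.0784;  (3·δs)² = 713;  (δr)² = 0.941;  (δy)² = 6.76
δS = √(721) = 26.8
S = 96.3.

96.3 ± 26.8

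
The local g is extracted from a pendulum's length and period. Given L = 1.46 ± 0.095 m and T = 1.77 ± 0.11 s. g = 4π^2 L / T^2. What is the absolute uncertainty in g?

Relative error in a monomial: (δg/g)² = Σ (nᵢ · δxᵢ/xᵢ)².
  (1·δL/L)² = (1×0.0651)² = 0.00423;  (-2·δT/T)² = (-2×0.0621)² = 0.0154
δg/g = √(0.0197) = 0.140
g = 18.4 m/s^2, so δg = 0.140 × 18.4 = 2.58 m/s^2.

2.58 m/s^2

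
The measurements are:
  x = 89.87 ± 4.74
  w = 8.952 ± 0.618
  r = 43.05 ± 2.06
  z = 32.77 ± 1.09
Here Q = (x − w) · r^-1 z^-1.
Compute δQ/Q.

Let u = x − w = 80.92. δu = √(δx² + δw²) = √(22.5 + 0.382) = 4.78, so δu/u = 0.0591.
Q is then a monomial in u, r, z:
δQ/Q = √((δu/u)² + (-1·δr/r)² + (-1·δz/z)²) = √(0.00349 + 0.00229 + 0.00111) = 0.0830

0.0830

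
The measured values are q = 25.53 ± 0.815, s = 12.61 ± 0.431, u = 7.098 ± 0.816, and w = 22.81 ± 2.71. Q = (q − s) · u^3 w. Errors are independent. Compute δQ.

Let h = q − s = 12.92. δh = √(δq² + δs²) = √(0.664 + 0.186) = 0.922, so δh/h = 0.0714.
Q is then a monomial in h, u, w:
δQ/Q = √((δh/h)² + (3·δu/u)² + (1·δw/w)²) = √(0.00509 + 0.119 + 0.0141) = 0.372
Q = 105400, so δQ = 0.372 × 105400 = 39200.

39200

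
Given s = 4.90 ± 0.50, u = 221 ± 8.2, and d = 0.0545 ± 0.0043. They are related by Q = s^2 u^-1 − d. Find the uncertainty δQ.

0.0229

Let p = s^2·u^-1 = 0.109. δp/p = √((2·δs/s)² + (-1·δu/u)²) = √(0.0416 + 0.00138) = 0.207, so δp = 0.0225.
Q = p − d: δQ = √(δp² + δd²) = √(0.000508 + 1.85e-05) = 0.0229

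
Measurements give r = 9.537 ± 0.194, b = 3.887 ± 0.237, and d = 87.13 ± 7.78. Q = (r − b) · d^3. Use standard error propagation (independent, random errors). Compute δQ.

Let u = r − b = 5.650. δu = √(δr² + δb²) = √(0.0376 + 0.0562) = 0.306, so δu/u = 0.0542.
Q is then a monomial in u, d:
δQ/Q = √((δu/u)² + (3·δd/d)²) = √(0.00294 + 0.0718) = 0.273
Q = 3.737e+06, so δQ = 0.273 × 3.737e+06 = 1.02e+06.

1.02e+06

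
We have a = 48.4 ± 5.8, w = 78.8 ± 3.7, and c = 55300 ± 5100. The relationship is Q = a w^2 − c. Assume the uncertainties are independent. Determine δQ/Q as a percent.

Let p = a·w^2 = 3.01e+05. δp/p = √((1·δa/a)² + (2·δw/w)²) = √(0.0144 + 0.00882) = 0.152, so δp = 45800.
Q = p − c: δQ = √(δp² + δc²) = √(2.09e+09 + 2.6e+07) = 46000
Q = 2.45e+05, so δQ/Q = 46000/2.45e+05 = 0.188.

18.8%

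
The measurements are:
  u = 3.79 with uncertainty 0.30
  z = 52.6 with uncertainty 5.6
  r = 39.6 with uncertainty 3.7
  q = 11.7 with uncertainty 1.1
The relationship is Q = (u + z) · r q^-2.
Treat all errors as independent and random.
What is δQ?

Let w = u + z = 56.4. δw = √(δu² + δz²) = √(0.0900 + 31.4) = 5.61, so δw/w = 0.0995.
Q is then a monomial in w, r, q:
δQ/Q = √((δw/w)² + (1·δr/r)² + (-2·δq/q)²) = √(0.00989 + 0.00873 + 0.0354) = 0.232
Q = 16.3, so δQ = 0.232 × 16.3 = 3.79.

3.79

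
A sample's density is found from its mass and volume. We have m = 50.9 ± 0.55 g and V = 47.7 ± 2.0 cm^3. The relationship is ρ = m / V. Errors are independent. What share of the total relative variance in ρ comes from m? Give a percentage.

(δρ/ρ)² = (1·δm/m)² + (-1·δV/V)²
  m term: (1×0.0108)² = 0.000117
  V term: (-1×0.0419)² = 0.00176
Total = 0.00187. Share from m = 0.000117/0.00187 = 0.0623.

6.23%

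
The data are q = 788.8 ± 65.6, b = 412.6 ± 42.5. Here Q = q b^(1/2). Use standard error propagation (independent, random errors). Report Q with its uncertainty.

Q is a product of powers, so relative uncertainties combine in quadrature:
  (1·δq/q)² = (1×0.0832)² = 0.00692;  (½·δb/b)² = (0.5×0.103)² = 0.00265
δQ/Q = √(0.00957) = 0.0978
Q = 16020, so δQ = 0.0978 × 16020 = 1570.

16020 ± 1570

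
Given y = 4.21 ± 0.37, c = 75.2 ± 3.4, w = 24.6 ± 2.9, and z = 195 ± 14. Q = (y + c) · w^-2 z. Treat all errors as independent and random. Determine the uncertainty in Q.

6.40

Let u = y + c = 79.4. δu = √(δy² + δc²) = √(0.137 + 11.6) = 3.42, so δu/u = 0.0431.
Q is then a monomial in u, w, z:
δQ/Q = √((δu/u)² + (-2·δw/w)² + (1·δz/z)²) = √(0.00185 + 0.0556 + 0.00515) = 0.250
Q = 25.6, so δQ = 0.250 × 25.6 = 6.40.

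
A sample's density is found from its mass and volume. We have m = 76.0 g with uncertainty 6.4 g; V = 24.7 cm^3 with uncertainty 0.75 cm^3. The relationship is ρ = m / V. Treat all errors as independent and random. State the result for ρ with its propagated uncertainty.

Each factor contributes (exponent × relative error)² to (δρ/ρ)²:
  (1·δm/m)² = (1×0.0842)² = 0.00709;  (-1·δV/V)² = (-1×0.0304)² = 0.000922
δρ/ρ = √(0.00801) = 0.0895
ρ = 3.08 g/cm^3, so δρ = 0.0895 × 3.08 = 0.275 g/cm^3.

3.08 ± 0.275 g/cm^3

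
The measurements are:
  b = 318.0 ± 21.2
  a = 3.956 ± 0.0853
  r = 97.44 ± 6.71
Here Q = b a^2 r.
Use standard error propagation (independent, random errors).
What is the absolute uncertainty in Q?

Each factor contributes (exponent × relative error)² to (δQ/Q)²:
  (1·δb/b)² = (1×0.0667)² = 0.00444;  (2·δa/a)² = (2×0.0216)² = 0.00186;  (1·δr/r)² = (1×0.0689)² = 0.00474
δQ/Q = √(0.0110) = 0.105
Q = 484900, so δQ = 0.105 × 484900 = 51000.

51000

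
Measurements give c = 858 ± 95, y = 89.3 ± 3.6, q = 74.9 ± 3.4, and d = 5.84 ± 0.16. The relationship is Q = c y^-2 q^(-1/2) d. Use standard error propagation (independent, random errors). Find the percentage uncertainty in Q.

Each factor contributes (exponent × relative error)² to (δQ/Q)²:
  (1·δc/c)² = (1×0.111)² = 0.0123;  (-2·δy/y)² = (-2×0.0403)² = 0.00650;  (−½·δq/q)² = (-0.5×0.0454)² = 0.000515;  (1·δd/d)² = (1×0.0274)² = 0.000751
δQ/Q = √(0.0200) = 0.142

14.2%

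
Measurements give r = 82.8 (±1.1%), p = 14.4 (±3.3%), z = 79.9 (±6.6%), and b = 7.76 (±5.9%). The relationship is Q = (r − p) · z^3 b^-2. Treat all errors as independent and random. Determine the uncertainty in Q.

Let u = r − p = 68.4. δu = √(δr² + δp²) = √(0.830 + 0.226) = 1.03, so δu/u = 0.0150.
Q is then a monomial in u, z, b:
δQ/Q = √((δu/u)² + (3·δz/z)² + (-2·δb/b)²) = √(0.000226 + 0.0392 + 0.0139) = 0.231
Q = 5.79e+05, so δQ = 0.231 × 5.79e+05 = 1.34e+05.

1.34e+05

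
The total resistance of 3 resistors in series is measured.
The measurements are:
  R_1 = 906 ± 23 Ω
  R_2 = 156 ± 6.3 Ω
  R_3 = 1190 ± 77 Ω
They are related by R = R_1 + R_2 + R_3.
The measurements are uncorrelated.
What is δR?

Sums and differences: (δR)² = Σ (cᵢ δxᵢ)².
  (δR_1)² = 529;  (δR_2)² = 39.7;  (δR_3)² = 5930
δR = √(6500) = 80.6 Ω

80.6 Ω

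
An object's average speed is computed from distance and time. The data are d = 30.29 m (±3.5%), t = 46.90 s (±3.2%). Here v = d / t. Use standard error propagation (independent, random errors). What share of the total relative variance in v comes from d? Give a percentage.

54.5%

(δv/v)² = (1·δd/d)² + (-1·δt/t)²
  d term: (1×0.0350)² = 0.00123
  t term: (-1×0.0320)² = 0.00102
Total = 0.00225. Share from d = 0.00123/0.00225 = 0.545.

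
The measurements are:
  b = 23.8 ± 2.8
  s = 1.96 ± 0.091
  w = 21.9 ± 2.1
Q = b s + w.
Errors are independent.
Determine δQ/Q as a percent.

9.14%

Let p = b·s = 46.6. δp/p = √((1·δb/b)² + (1·δs/s)²) = √(0.0138 + 0.00216) = 0.126, so δp = 5.90.
Q = p + w: δQ = √(δp² + δw²) = √(34.8 + 4.41) = 6.26
Q = 68.5, so δQ/Q = 6.26/68.5 = 0.0914.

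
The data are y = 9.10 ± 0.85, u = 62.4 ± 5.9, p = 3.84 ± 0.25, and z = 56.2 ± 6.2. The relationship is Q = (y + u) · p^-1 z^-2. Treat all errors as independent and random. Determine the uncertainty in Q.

Let w = y + u = 71.5. δw = √(δy² + δu²) = √(0.722 + 34.8) = 5.96, so δw/w = 0.0834.
Q is then a monomial in w, p, z:
δQ/Q = √((δw/w)² + (-1·δp/p)² + (-2·δz/z)²) = √(0.00695 + 0.00424 + 0.0487) = 0.245
Q = 0.00590, so δQ = 0.245 × 0.00590 = 0.00144.

0.00144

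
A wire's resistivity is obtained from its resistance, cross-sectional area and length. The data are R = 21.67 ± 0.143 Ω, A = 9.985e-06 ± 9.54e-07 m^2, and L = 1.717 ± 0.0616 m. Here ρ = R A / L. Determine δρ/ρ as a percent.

Products/powers → add relative errors in quadrature, weighted by exponent:
  (1·δR/R)² = (1×0.00660)² = 4.35e-05;  (1·δA/A)² = (1×0.0955)² = 0.00913;  (-1·δL/L)² = (-1×0.0359)² = 0.00129
δρ/ρ = √(0.0105) = 0.102

10.2%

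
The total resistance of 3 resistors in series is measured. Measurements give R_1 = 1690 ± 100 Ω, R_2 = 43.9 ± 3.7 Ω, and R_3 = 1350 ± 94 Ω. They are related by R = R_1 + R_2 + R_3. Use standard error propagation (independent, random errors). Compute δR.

For a sum/difference, combine absolute errors in quadrature:
  (δR_1)² = 10000;  (δR_2)² = 13.7;  (δR_3)² = 8840
δR = √(18800) = 137 Ω

137 Ω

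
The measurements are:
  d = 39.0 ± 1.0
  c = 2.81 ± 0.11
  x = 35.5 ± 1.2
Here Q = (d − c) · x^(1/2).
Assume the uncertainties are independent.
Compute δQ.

7.02

Let u = d − c = 36.2. δu = √(δd² + δc²) = √(1.00 + 0.0121) = 1.01, so δu/u = 0.0278.
Q is then a monomial in u, x:
δQ/Q = √((δu/u)² + (½·δx/x)²) = √(0.000773 + 0.000286) = 0.0325
Q = 216, so δQ = 0.0325 × 216 = 7.02.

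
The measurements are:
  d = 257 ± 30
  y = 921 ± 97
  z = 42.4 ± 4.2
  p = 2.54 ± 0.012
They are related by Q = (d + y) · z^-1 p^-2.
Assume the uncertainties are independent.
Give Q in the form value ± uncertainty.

4.31 ± 0.567

Let u = d + y = 1180. δu = √(δd² + δy²) = √(900 + 9410) = 102, so δu/u = 0.0862.
Q is then a monomial in u, z, p:
δQ/Q = √((δu/u)² + (-1·δz/z)² + (-2·δp/p)²) = √(0.00743 + 0.00981 + 8.93e-05) = 0.132
Q = 4.31, so δQ = 0.132 × 4.31 = 0.567.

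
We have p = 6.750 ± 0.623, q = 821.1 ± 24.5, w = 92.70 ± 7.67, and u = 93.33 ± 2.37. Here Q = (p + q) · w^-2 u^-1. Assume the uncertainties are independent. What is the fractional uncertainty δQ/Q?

Let h = p + q = 827.9. δh = √(δp² + δq²) = √(0.388 + 600) = 24.5, so δh/h = 0.0296.
Q is then a monomial in h, w, u:
δQ/Q = √((δh/h)² + (-2·δw/w)² + (-1·δu/u)²) = √(0.000876 + 0.0274 + 0.000645) = 0.170

0.170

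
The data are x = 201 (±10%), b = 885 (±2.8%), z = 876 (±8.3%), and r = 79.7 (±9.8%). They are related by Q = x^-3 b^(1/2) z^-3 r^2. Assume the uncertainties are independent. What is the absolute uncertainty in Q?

Since Q is a product/quotient, work with relative uncertainties:
  (-3·δx/x)² = (-3×0.100)² = 0.0900;  (½·δb/b)² = (0.5×0.0280)² = 0.000196;  (-3·δz/z)² = (-3×0.0830)² = 0.0620;  (2·δr/r)² = (2×0.0980)² = 0.0384
δQ/Q = √(0.191) = 0.437
Q = 3.46e-11, so δQ = 0.437 × 3.46e-11 = 1.51e-11.

1.51e-11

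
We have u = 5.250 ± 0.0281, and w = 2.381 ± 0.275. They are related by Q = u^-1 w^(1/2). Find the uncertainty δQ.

Q is a product of powers, so relative uncertainties combine in quadrature:
  (-1·δu/u)² = (-1×0.00535)² = 2.86e-05;  (½·δw/w)² = (0.5×0.115)² = 0.00333
δQ/Q = √(0.00336) = 0.0580
Q = 0.2939, so δQ = 0.0580 × 0.2939 = 0.0170.

0.0170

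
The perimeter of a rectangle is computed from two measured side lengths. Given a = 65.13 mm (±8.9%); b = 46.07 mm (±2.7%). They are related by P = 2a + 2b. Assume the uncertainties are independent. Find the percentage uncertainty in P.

5.33%

Each term contributes (cᵢ δxᵢ)² to (δP)²:
  (2·δa)² = 134;  (2·δb)² = 6.19
δP = √(141) = 11.9 mm
P = 222.4 mm, so δP/P = 11.9/222.4 = 0.0533.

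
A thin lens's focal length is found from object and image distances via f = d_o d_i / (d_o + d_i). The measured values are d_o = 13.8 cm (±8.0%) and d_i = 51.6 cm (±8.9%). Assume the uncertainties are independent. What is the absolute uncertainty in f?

0.717 cm

∂f/∂d_o = (d_i/(d_o+d_i))² = 0.623;  ∂f/∂d_i = (d_o/(d_o+d_i))² = 0.0445
δf = √((∂f/∂d_o · δd_o)² + (∂f/∂d_i · δd_i)²) = √(0.472 + 0.0418) = 0.717 cm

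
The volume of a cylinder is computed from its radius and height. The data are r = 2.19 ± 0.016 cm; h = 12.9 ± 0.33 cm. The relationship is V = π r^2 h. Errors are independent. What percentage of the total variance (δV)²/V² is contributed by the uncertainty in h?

(δV/V)² = (2·δr/r)² + (1·δh/h)²
  r term: (2×0.00731)² = 0.000214
  h term: (1×0.0256)² = 0.000654
Total = 0.000868. Share from h = 0.000654/0.000868 = 0.754.

75.4%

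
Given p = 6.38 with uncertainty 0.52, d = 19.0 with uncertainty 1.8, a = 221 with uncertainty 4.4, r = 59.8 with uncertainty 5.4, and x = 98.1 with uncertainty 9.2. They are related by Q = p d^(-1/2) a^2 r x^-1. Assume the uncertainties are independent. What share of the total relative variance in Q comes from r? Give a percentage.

29.7%

(δQ/Q)² = (1·δp/p)² + (−½·δd/d)² + (2·δa/a)² + (1·δr/r)² + (-1·δx/x)²
  p term: (1×0.0815)² = 0.00664
  d term: (-0.5×0.0947)² = 0.00224
  a term: (2×0.0199)² = 0.00159
  r term: (1×0.0903)² = 0.00815
  x term: (-1×0.0938)² = 0.00880
Total = 0.0274. Share from r = 0.00815/0.0274 = 0.297.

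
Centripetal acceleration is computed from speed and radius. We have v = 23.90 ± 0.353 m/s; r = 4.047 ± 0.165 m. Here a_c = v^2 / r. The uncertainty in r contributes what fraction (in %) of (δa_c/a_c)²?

(δa_c/a_c)² = (2·δv/v)² + (-1·δr/r)²
  v term: (2×0.0148)² = 0.000873
  r term: (-1×0.0408)² = 0.00166
Total = 0.00253. Share from r = 0.00166/0.00253 = 0.656.

65.6%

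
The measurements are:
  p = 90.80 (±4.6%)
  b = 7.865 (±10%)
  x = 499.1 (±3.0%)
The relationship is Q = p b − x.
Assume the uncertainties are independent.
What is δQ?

80.0

Let w = p·b = 714.1. δw/w = √((1·δp/p)² + (1·δb/b)²) = √(0.00212 + 0.0100) = 0.110, so δw = 78.6.
Q = w − x: δQ = √(δw² + δx²) = √(6180 + 224) = 80.0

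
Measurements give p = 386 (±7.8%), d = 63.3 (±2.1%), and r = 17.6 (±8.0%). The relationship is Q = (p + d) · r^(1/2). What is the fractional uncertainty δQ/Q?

Let u = p + d = 449. δu = √(δp² + δd²) = √(906 + 1.77) = 30.1, so δu/u = 0.0671.
Q is then a monomial in u, r:
δQ/Q = √((δu/u)² + (½·δr/r)²) = √(0.00450 + 0.00160) = 0.0781

0.0781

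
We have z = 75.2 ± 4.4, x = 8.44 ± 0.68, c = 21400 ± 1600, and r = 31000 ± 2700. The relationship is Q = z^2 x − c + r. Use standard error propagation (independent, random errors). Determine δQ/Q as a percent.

Let p = z^2·x = 47700. δp/p = √((2·δz/z)² + (1·δx/x)²) = √(0.0137 + 0.00649) = 0.142, so δp = 6780.
Q = p − c + r: δQ = √(δp² + δc² + δr²) = √(4.6e+07 + 2.56e+06 + 7.29e+06) = 7470
Q = 57300, so δQ/Q = 7470/57300 = 0.130.

13.0%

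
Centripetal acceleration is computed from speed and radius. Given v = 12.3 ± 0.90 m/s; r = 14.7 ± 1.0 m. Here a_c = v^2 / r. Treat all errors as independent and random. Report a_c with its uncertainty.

10.3 ± 1.66 m/s^2

Each factor contributes (exponent × relative error)² to (δa_c/a_c)²:
  (2·δv/v)² = (2×0.0732)² = 0.0214;  (-1·δr/r)² = (-1×0.0680)² = 0.00463
δa_c/a_c = √(0.0260) = 0.161
a_c = 10.3 m/s^2, so δa_c = 0.161 × 10.3 = 1.66 m/s^2.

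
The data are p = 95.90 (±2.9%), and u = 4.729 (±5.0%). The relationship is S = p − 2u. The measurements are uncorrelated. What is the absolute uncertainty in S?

Absolute uncertainties add in quadrature for a linear combination:
  (δp)² = 7.73;  (2·δu)² = 0.224
δS = √(7.96) = 2.82

2.82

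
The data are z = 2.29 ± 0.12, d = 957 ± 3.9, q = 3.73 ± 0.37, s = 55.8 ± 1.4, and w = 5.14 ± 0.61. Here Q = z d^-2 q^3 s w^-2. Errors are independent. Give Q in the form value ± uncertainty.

Each factor contributes (exponent × relative error)² to (δQ/Q)²:
  (1·δz/z)² = (1×0.0524)² = 0.00275;  (-2·δd/d)² = (-2×0.00408)² = 6.64e-05;  (3·δq/q)² = (3×0.0992)² = 0.0886;  (1·δs/s)² = (1×0.0251)² = 0.000629;  (-2·δw/w)² = (-2×0.119)² = 0.0563
δQ/Q = √(0.148) = 0.385
Q = 0.000274, so δQ = 0.385 × 0.000274 = 0.000106.

0.000274 ± 0.000106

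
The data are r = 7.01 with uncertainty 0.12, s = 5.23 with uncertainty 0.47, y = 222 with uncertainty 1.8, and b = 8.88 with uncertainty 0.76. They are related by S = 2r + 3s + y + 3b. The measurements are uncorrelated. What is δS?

3.24

S is a linear combination, so absolute uncertainties add in quadrature:
  (2·δr)² = 0.0576;  (3·δs)² = 1.99;  (δy)² = 3.24;  (3·δb)² = 5.20
δS = √(10.5) = 3.24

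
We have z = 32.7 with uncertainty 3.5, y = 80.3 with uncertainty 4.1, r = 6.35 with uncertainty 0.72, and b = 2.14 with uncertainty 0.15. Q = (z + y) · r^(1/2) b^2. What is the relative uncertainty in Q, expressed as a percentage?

Let u = z + y = 113. δu = √(δz² + δy²) = √(12.2 + 16.8) = 5.39, so δu/u = 0.0477.
Q is then a monomial in u, r, b:
δQ/Q = √((δu/u)² + (½·δr/r)² + (2·δb/b)²) = √(0.00228 + 0.00321 + 0.0197) = 0.159

15.9%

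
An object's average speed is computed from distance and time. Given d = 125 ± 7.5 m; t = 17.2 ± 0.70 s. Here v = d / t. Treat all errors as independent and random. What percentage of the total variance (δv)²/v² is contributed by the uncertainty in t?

(δv/v)² = (1·δd/d)² + (-1·δt/t)²
  d term: (1×0.0600)² = 0.00360
  t term: (-1×0.0407)² = 0.00166
Total = 0.00526. Share from t = 0.00166/0.00526 = 0.315.

31.5%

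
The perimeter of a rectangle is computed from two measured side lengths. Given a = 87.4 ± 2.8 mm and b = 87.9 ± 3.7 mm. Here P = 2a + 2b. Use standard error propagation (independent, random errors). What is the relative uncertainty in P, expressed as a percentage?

2.65%

Sums and differences: (δP)² = Σ (cᵢ δxᵢ)².
  (2·δa)² = 31.4;  (2·δb)² = 54.8
δP = √(86.1) = 9.28 mm
P = 351 mm, so δP/P = 9.28/351 = 0.0265.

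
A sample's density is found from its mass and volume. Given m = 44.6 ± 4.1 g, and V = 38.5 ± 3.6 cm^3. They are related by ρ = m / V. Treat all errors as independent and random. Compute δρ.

Since ρ is a product/quotient, work with relative uncertainties:
  (1·δm/m)² = (1×0.0919)² = 0.00845;  (-1·δV/V)² = (-1×0.0935)² = 0.00874
δρ/ρ = √(0.0172) = 0.131
ρ = 1.16 g/cm^3, so δρ = 0.131 × 1.16 = 0.152 g/cm^3.

0.152 g/cm^3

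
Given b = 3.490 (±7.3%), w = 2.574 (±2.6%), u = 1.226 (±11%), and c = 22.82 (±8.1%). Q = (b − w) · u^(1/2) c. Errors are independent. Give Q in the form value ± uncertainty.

23.14 ± 7.03

Let h = b − w = 0.9160. δh = √(δb² + δw²) = √(0.0649 + 0.00448) = 0.263, so δh/h = 0.288.
Q is then a monomial in h, u, c:
δQ/Q = √((δh/h)² + (½·δu/u)² + (1·δc/c)²) = √(0.0827 + 0.00303 + 0.00656) = 0.304
Q = 23.14, so δQ = 0.304 × 23.14 = 7.03.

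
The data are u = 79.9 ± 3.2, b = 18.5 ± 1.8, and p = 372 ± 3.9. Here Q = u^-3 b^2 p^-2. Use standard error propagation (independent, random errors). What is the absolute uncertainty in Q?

1.11e-09

Each factor contributes (exponent × relative error)² to (δQ/Q)²:
  (-3·δu/u)² = (-3×0.0401)² = 0.0144;  (2·δb/b)² = (2×0.0973)² = 0.0379;  (-2·δp/p)² = (-2×0.0105)² = 0.000440
δQ/Q = √(0.0527) = 0.230
Q = 4.85e-09, so δQ = 0.230 × 4.85e-09 = 1.11e-09.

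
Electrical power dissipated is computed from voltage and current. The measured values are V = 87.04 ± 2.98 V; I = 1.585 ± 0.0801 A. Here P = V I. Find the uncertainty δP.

Since P is a product/quotient, work with relative uncertainties:
  (1·δV/V)² = (1×0.0342)² = 0.00117;  (1·δI/I)² = (1×0.0505)² = 0.00255
δP/P = √(0.00373) = 0.0610
P = 138.0 W, so δP = 0.0610 × 138.0 = 8.42 W.

8.42 W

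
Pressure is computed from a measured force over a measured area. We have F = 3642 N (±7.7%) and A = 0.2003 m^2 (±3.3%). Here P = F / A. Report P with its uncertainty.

18180 ± 1520 Pa

P is a product of powers, so relative uncertainties combine in quadrature:
  (1·δF/F)² = (1×0.0770)² = 0.00593;  (-1·δA/A)² = (-1×0.0330)² = 0.00109
δP/P = √(0.00702) = 0.0838
P = 18180 Pa, so δP = 0.0838 × 18180 = 1520 Pa.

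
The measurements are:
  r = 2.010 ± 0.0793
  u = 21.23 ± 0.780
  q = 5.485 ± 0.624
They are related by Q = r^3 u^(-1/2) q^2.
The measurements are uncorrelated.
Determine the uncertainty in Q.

13.6

Relative error in a monomial: (δQ/Q)² = Σ (nᵢ · δxᵢ/xᵢ)².
  (3·δr/r)² = (3×0.0395)² = 0.0140;  (−½·δu/u)² = (-0.5×0.0367)² = 0.000337;  (2·δq/q)² = (2×0.114)² = 0.0518
δQ/Q = √(0.0661) = 0.257
Q = 53.02, so δQ = 0.257 × 53.02 = 13.6.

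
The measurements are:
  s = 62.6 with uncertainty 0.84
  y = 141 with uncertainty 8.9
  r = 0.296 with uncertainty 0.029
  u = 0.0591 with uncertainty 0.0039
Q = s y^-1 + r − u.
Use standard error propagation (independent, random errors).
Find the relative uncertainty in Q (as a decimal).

0.0601

Let p = s·y^-1 = 0.444. δp/p = √((1·δs/s)² + (-1·δy/y)²) = √(0.000180 + 0.00398) = 0.0645, so δp = 0.0286.
Q = p + r − u: δQ = √(δp² + δr² + δu²) = √(0.000821 + 0.000841 + 1.52e-05) = 0.0410
Q = 0.681, so δQ/Q = 0.0410/0.681 = 0.0601.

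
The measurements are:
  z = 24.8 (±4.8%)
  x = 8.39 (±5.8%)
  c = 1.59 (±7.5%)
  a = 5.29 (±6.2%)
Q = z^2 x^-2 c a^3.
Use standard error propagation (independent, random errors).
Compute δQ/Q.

0.251

Products/powers → add relative errors in quadrature, weighted by exponent:
  (2·δz/z)² = (2×0.0480)² = 0.00922;  (-2·δx/x)² = (-2×0.0580)² = 0.0135;  (1·δc/c)² = (1×0.0750)² = 0.00562;  (3·δa/a)² = (3×0.0620)² = 0.0346
δQ/Q = √(0.0629) = 0.251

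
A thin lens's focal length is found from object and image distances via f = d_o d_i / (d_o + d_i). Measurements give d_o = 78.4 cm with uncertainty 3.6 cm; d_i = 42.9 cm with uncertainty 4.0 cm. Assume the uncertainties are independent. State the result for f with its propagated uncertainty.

∂f/∂d_o = (d_i/(d_o+d_i))² = 0.125;  ∂f/∂d_i = (d_o/(d_o+d_i))² = 0.418
δf = √((∂f/∂d_o · δd_o)² + (∂f/∂d_i · δd_i)²) = √(0.203 + 2.79) = 1.73 cm
f = 27.7 cm.

27.7 ± 1.73 cm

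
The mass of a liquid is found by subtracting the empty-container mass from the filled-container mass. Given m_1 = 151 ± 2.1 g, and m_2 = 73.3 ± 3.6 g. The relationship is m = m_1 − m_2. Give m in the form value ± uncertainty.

77.7 ± 4.17 g

Absolute uncertainties add in quadrature for a linear combination:
  (δm_1)² = 4.41;  (δm_2)² = 13.0
δm = √(17.4) = 4.17 g
m = 77.7 g.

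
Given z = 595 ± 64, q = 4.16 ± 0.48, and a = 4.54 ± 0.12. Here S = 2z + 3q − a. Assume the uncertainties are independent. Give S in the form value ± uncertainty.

Each term contributes (cᵢ δxᵢ)² to (δS)²:
  (2·δz)² = 16400;  (3·δq)² = 2.07;  (δa)² = 0.0144
δS = √(16400) = 128
S = 1200.

1200 ± 128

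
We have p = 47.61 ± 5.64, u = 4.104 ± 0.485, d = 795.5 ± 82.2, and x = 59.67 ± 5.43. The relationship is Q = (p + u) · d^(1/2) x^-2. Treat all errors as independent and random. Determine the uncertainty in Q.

Let w = p + u = 51.71. δw = √(δp² + δu²) = √(31.8 + 0.235) = 5.66, so δw/w = 0.109.
Q is then a monomial in w, d, x:
δQ/Q = √((δw/w)² + (½·δd/d)² + (-2·δx/x)²) = √(0.0120 + 0.00267 + 0.0331) = 0.219
Q = 0.4097, so δQ = 0.219 × 0.4097 = 0.0895.

0.0895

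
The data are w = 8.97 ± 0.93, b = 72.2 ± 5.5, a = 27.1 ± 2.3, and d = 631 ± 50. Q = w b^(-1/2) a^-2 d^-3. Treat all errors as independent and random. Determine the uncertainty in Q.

Since Q is a product/quotient, work with relative uncertainties:
  (1·δw/w)² = (1×0.104)² = 0.0107;  (−½·δb/b)² = (-0.5×0.0762)² = 0.00145;  (-2·δa/a)² = (-2×0.0849)² = 0.0288;  (-3·δd/d)² = (-3×0.0792)² = 0.0565
δQ/Q = √(0.0975) = 0.312
Q = 5.72e-12, so δQ = 0.312 × 5.72e-12 = 1.79e-12.

1.79e-12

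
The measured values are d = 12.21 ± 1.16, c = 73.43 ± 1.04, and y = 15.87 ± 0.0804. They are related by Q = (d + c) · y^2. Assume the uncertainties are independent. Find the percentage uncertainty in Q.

Let u = d + c = 85.64. δu = √(δd² + δc²) = √(1.35 + 1.08) = 1.56, so δu/u = 0.0182.
Q is then a monomial in u, y:
δQ/Q = √((δu/u)² + (2·δy/y)²) = √(0.000331 + 0.000103) = 0.0208

2.08%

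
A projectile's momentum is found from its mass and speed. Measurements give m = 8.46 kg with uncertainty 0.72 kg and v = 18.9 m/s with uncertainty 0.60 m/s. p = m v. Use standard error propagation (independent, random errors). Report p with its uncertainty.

For a monomial p ∝ m, v, fractional errors add in quadrature:
  (1·δm/m)² = (1×0.0851)² = 0.00724;  (1·δv/v)² = (1×0.0317)² = 0.00101
δp/p = √(0.00825) = 0.0908
p = 160 kg·m/s, so δp = 0.0908 × 160 = 14.5 kg·m/s.

160 ± 14.5 kg·m/s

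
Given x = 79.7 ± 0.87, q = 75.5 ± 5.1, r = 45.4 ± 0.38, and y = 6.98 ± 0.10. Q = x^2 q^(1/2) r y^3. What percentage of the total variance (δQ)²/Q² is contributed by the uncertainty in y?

52.3%

(δQ/Q)² = (2·δx/x)² + (½·δq/q)² + (1·δr/r)² + (3·δy/y)²
  x term: (2×0.0109)² = 0.000477
  q term: (0.5×0.0675)² = 0.00114
  r term: (1×0.00837)² = 7.01e-05
  y term: (3×0.0143)² = 0.00185
Total = 0.00353. Share from y = 0.00185/0.00353 = 0.523.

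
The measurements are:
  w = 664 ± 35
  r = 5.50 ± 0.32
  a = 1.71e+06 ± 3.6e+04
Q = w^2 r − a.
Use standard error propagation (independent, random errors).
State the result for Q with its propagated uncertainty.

Let p = w^2·r = 2.42e+06. δp/p = √((2·δw/w)² + (1·δr/r)²) = √(0.0111 + 0.00339) = 0.120, so δp = 2.92e+05.
Q = p − a: δQ = √(δp² + δa²) = √(8.53e+10 + 1.3e+09) = 2.94e+05
Q = 7.15e+05.

(7.15 ± 2.94) × 10^5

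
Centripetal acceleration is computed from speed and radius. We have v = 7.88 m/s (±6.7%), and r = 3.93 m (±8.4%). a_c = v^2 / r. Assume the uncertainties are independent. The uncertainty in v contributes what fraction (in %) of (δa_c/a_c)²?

(δa_c/a_c)² = (2·δv/v)² + (-1·δr/r)²
  v term: (2×0.0670)² = 0.0180
  r term: (-1×0.0840)² = 0.00706
Total = 0.0250. Share from v = 0.0180/0.0250 = 0.718.

71.8%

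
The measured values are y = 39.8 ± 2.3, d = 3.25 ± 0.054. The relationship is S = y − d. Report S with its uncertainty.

36.5 ± 2.30

Each term contributes (cᵢ δxᵢ)² to (δS)²:
  (δy)² = 5.29;  (δd)² = 0.00292
δS = √(5.29) = 2.30
S = 36.5.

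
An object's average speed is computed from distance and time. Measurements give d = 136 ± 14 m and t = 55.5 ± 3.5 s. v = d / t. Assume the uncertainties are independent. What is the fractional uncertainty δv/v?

For a monomial v ∝ d, t^-1, fractional errors add in quadrature:
  (1·δd/d)² = (1×0.103)² = 0.0106;  (-1·δt/t)² = (-1×0.0631)² = 0.00398
δv/v = √(0.0146) = 0.121

0.121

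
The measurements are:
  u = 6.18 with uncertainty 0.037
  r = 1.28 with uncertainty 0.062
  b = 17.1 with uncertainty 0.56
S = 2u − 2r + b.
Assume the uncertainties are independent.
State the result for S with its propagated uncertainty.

26.9 ± 0.578

S is a linear combination, so absolute uncertainties add in quadrature:
  (2·δu)² = 0.00548;  (2·δr)² = 0.0154;  (δb)² = 0.314
δS = √(0.334) = 0.578
S = 26.9.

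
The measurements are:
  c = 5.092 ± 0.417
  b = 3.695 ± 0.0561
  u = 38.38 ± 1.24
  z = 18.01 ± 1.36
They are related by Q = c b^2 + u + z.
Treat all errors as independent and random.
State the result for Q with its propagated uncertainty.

Let p = c·b^2 = 69.52. δp/p = √((1·δc/c)² + (2·δb/b)²) = √(0.00671 + 0.000922) = 0.0873, so δp = 6.07.
Q = p + u + z: δQ = √(δp² + δu² + δz²) = √(36.9 + 1.54 + 1.85) = 6.34
Q = 125.9.

125.9 ± 6.34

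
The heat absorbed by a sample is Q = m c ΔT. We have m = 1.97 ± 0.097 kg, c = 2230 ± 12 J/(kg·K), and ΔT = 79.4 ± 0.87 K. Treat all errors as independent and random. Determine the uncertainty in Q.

Products/powers → add relative errors in quadrature, weighted by exponent:
  (1·δm/m)² = (1×0.0492)² = 0.00242;  (1·δc/c)² = (1×0.00538)² = 2.9e-05;  (1·δΔT/ΔT)² = (1×0.0110)² = 0.000120
δQ/Q = √(0.00257) = 0.0507
Q = 3.49e+05 J, so δQ = 0.0507 × 3.49e+05 = 17700 J.

17700 J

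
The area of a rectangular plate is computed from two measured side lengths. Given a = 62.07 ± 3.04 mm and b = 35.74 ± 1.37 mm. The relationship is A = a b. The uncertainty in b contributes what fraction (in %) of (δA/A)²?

(δA/A)² = (1·δa/a)² + (1·δb/b)²
  a term: (1×0.0490)² = 0.00240
  b term: (1×0.0383)² = 0.00147
Total = 0.00387. Share from b = 0.00147/0.00387 = 0.380.

38.0%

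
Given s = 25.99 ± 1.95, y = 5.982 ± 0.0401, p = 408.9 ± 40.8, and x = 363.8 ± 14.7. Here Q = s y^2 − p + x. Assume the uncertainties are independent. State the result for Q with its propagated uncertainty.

884.9 ± 83.1

Let w = s·y^2 = 930.0. δw/w = √((1·δs/s)² + (2·δy/y)²) = √(0.00563 + 0.000180) = 0.0762, so δw = 70.9.
Q = w − p + x: δQ = √(δw² + δp² + δx²) = √(5020 + 1660 + 216) = 83.1
Q = 884.9.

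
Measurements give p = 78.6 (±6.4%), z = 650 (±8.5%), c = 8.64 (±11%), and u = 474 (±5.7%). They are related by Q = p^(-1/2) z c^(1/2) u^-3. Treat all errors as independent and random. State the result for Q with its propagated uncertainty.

(2.02 ± 0.407) × 10^-6

Q is a product of powers, so relative uncertainties combine in quadrature:
  (−½·δp/p)² = (-0.5×0.0640)² = 0.00102;  (1·δz/z)² = (1×0.0850)² = 0.00723;  (½·δc/c)² = (0.5×0.110)² = 0.00302;  (-3·δu/u)² = (-3×0.0570)² = 0.0292
δQ/Q = √(0.0405) = 0.201
Q = 2.02e-06, so δQ = 0.201 × 2.02e-06 = 4.07e-07.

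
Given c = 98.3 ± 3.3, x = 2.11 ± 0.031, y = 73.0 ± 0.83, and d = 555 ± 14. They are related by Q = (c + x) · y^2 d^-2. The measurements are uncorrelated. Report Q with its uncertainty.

1.74 ± 0.112

Let u = c + x = 100. δu = √(δc² + δx²) = √(10.9 + 0.000961) = 3.30, so δu/u = 0.0329.
Q is then a monomial in u, y, d:
δQ/Q = √((δu/u)² + (2·δy/y)² + (-2·δd/d)²) = √(0.00108 + 0.000517 + 0.00255) = 0.0644
Q = 1.74, so δQ = 0.0644 × 1.74 = 0.112.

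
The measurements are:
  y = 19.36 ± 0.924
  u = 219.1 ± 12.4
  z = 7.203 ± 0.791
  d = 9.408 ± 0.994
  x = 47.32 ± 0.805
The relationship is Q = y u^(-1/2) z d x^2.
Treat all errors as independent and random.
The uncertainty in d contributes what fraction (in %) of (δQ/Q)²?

(δQ/Q)² = (1·δy/y)² + (−½·δu/u)² + (1·δz/z)² + (1·δd/d)² + (2·δx/x)²
  y term: (1×0.0477)² = 0.00228
  u term: (-0.5×0.0566)² = 0.000801
  z term: (1×0.110)² = 0.0121
  d term: (1×0.106)² = 0.0112
  x term: (2×0.0170)² = 0.00116
Total = 0.0275. Share from d = 0.0112/0.0275 = 0.407.

40.7%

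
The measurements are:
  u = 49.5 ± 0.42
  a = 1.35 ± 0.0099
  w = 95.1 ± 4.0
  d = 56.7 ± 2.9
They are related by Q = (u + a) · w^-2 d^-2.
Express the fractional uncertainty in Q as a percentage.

Let h = u + a = 50.9. δh = √(δu² + δa²) = √(0.176 + 9.8e-05) = 0.420, so δh/h = 0.00826.
Q is then a monomial in h, w, d:
δQ/Q = √((δh/h)² + (-2·δw/w)² + (-2·δd/d)²) = √(6.83e-05 + 0.00708 + 0.0105) = 0.133

13.3%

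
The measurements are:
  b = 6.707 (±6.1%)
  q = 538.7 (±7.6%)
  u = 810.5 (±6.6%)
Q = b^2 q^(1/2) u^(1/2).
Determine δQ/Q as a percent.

13.2%

Products/powers → add relative errors in quadrature, weighted by exponent:
  (2·δb/b)² = (2×0.0610)² = 0.0149;  (½·δq/q)² = (0.5×0.0760)² = 0.00144;  (½·δu/u)² = (0.5×0.0660)² = 0.00109
δQ/Q = √(0.0174) = 0.132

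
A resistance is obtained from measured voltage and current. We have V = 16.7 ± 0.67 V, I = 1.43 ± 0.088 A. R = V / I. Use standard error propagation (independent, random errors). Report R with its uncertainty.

11.7 ± 0.858 Ω

Each factor contributes (exponent × relative error)² to (δR/R)²:
  (1·δV/V)² = (1×0.0401)² = 0.00161;  (-1·δI/I)² = (-1×0.0615)² = 0.00379
δR/R = √(0.00540) = 0.0735
R = 11.7 Ω, so δR = 0.0735 × 11.7 = 0.858 Ω.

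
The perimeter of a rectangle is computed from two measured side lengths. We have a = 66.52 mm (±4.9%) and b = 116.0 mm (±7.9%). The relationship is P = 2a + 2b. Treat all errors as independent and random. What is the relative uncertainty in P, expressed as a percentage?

Absolute uncertainties add in quadrature for a linear combination:
  (2·δa)² = 42.5;  (2·δb)² = 336
δP = √(378) = 19.5 mm
P = 365.0 mm, so δP/P = 19.5/365.0 = 0.0533.

5.33%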